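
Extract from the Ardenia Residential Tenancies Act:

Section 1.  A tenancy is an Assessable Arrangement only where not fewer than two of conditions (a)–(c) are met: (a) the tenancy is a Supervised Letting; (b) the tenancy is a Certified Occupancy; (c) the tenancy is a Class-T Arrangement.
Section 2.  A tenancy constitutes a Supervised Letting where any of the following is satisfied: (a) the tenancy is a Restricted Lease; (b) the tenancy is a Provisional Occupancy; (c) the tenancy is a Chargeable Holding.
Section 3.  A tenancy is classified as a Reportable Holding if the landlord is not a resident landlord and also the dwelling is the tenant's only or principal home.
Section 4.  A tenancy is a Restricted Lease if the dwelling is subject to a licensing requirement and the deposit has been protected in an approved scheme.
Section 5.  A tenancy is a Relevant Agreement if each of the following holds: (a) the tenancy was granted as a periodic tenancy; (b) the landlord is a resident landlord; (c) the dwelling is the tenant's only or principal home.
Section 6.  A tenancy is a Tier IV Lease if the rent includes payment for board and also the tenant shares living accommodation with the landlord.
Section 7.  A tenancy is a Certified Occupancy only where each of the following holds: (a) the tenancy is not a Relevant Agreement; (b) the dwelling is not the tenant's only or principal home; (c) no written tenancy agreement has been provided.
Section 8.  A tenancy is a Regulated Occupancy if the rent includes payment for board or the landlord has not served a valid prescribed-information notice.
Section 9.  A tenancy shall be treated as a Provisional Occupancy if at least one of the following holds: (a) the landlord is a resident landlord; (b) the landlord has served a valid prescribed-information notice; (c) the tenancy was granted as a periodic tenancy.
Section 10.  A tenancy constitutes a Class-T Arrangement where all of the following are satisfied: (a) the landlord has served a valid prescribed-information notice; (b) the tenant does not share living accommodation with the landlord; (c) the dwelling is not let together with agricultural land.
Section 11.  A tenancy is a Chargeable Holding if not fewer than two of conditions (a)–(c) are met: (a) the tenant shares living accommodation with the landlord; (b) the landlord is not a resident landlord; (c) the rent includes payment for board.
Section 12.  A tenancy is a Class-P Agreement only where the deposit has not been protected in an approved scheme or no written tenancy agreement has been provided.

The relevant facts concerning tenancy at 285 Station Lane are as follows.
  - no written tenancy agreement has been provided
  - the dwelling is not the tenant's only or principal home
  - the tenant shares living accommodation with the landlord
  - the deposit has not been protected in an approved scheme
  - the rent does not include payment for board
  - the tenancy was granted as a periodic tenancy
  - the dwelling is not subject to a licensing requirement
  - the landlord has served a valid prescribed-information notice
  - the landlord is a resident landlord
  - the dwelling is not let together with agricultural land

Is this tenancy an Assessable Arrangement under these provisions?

section 4 — Restricted Lease: [the dwelling is subject to a licensing requirement? no] AND [the deposit has been protected in an approved scheme? no] → not satisfied.
section 9 — Provisional Occupancy: [the landlord is a resident landlord? yes] OR [the landlord has served a valid prescribed-information notice? yes] OR [the tenancy was granted as a periodic tenancy? yes] → satisfied.
section 11 — Chargeable Holding: the tenant shares living accommodation with the landlord? yes; the landlord is not a resident landlord? no; the rent includes payment for board? no — 1 of 3 hold (need ≥2) → not satisfied.
section 2 — Supervised Letting: [Restricted Lease (section 4)? no] OR [Provisional Occupancy (section 9)? yes] OR [Chargeable Holding (section 11)? no] → satisfied.
section 5 — Relevant Agreement: [the tenancy was granted as a periodic tenancy? yes] AND [the landlord is a resident landlord? yes] AND [the dwelling is the tenant's only or principal home? no] → not satisfied.
section 7 — Certified Occupancy: [not a Relevant Agreement (section 5)? yes] AND [the dwelling is not the tenant's only or principal home? yes] AND [no written tenancy agreement has been provided? yes] → satisfied.
section 10 — Class-T Arrangement: [the landlord has served a valid prescribed-information notice? yes] AND [the tenant does not share living accommodation with the landlord? no] AND [the dwelling is not let together with agricultural land? yes] → not satisfied.
section 1 — Assessable Arrangement: Supervised Letting (section 2)? yes; Certified Occupancy (section 7)? yes; Class-T Arrangement (section 10)? no — 2 of 3 hold (need ≥2) → satisfied.

Yes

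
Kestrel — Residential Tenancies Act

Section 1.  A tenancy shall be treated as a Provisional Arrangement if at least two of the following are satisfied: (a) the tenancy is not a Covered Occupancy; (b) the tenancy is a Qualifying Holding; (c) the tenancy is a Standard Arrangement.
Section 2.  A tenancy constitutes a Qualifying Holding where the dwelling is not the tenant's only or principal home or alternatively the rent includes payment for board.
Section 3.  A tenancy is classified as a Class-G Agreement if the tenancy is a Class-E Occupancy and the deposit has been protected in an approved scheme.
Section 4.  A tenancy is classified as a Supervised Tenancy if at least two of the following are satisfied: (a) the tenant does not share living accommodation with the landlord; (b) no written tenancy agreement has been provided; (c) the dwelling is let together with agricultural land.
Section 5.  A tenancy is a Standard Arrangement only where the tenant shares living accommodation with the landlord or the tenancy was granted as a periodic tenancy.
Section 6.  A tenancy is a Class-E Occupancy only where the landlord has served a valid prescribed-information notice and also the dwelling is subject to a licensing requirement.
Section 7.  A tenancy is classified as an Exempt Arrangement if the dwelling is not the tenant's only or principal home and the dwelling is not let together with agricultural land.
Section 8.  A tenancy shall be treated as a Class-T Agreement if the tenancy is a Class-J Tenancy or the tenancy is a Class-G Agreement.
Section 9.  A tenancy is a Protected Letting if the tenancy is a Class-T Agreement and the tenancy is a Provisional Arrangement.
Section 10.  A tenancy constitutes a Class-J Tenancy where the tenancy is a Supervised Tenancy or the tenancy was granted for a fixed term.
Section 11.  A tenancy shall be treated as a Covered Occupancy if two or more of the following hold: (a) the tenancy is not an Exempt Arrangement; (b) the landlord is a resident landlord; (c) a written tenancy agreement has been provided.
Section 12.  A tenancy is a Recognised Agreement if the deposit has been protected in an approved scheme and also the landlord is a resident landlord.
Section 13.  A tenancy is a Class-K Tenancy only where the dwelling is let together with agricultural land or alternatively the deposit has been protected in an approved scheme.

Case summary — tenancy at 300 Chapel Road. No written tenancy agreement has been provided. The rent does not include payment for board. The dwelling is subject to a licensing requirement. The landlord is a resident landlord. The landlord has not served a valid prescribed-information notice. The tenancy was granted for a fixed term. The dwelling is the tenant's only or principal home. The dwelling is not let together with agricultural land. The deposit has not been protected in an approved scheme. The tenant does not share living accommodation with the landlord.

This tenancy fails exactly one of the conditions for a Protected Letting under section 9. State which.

Provisional Arrangement

section 4 — Supervised Tenancy: the tenant does not share living accommodation with the landlord? yes; no written tenancy agreement has been provided? yes; the dwelling is let together with agricultural land? no — 2 of 3 hold (need ≥2) → satisfied.
section 10 — Class-J Tenancy: [Supervised Tenancy (section 4)? yes] OR [the tenancy was granted for a fixed term? yes] → satisfied.
section 6 — Class-E Occupancy: [the landlord has served a valid prescribed-information notice? no] AND [the dwelling is subject to a licensing requirement? yes] → not satisfied.
section 3 — Class-G Agreement: [Class-E Occupancy (section 6)? no] AND [the deposit has been protected in an approved scheme? no] → not satisfied.
section 8 — Class-T Agreement: [Class-J Tenancy (section 10)? yes] OR [Class-G Agreement (section 3)? no] → satisfied.
section 7 — Exempt Arrangement: [the dwelling is not the tenant's only or principal home? no] AND [the dwelling is not let together with agricultural land? yes] → not satisfied.
section 11 — Covered Occupancy: not an Exempt Arrangement (section 7)? yes; the landlord is a resident landlord? yes; a written tenancy agreement has been provided? no — 2 of 3 hold (need ≥2) → satisfied.
section 2 — Qualifying Holding: [the dwelling is not the tenant's only or principal home? no] OR [the rent includes payment for board? no] → not satisfied.
section 5 — Standard Arrangement: [the tenant shares living accommodation with the landlord? no] OR [the tenancy was granted as a periodic tenancy? no] → not satisfied.
section 1 — Provisional Arrangement: not a Covered Occupancy (section 11)? no; Qualifying Holding (section 2)? no; Standard Arrangement (section 5)? no — 0 of 3 hold (need ≥2) → not satisfied.
section 9 — Protected Letting: [Class-T Agreement (section 8)? yes] AND [Provisional Arrangement (section 1)? no] → not satisfied.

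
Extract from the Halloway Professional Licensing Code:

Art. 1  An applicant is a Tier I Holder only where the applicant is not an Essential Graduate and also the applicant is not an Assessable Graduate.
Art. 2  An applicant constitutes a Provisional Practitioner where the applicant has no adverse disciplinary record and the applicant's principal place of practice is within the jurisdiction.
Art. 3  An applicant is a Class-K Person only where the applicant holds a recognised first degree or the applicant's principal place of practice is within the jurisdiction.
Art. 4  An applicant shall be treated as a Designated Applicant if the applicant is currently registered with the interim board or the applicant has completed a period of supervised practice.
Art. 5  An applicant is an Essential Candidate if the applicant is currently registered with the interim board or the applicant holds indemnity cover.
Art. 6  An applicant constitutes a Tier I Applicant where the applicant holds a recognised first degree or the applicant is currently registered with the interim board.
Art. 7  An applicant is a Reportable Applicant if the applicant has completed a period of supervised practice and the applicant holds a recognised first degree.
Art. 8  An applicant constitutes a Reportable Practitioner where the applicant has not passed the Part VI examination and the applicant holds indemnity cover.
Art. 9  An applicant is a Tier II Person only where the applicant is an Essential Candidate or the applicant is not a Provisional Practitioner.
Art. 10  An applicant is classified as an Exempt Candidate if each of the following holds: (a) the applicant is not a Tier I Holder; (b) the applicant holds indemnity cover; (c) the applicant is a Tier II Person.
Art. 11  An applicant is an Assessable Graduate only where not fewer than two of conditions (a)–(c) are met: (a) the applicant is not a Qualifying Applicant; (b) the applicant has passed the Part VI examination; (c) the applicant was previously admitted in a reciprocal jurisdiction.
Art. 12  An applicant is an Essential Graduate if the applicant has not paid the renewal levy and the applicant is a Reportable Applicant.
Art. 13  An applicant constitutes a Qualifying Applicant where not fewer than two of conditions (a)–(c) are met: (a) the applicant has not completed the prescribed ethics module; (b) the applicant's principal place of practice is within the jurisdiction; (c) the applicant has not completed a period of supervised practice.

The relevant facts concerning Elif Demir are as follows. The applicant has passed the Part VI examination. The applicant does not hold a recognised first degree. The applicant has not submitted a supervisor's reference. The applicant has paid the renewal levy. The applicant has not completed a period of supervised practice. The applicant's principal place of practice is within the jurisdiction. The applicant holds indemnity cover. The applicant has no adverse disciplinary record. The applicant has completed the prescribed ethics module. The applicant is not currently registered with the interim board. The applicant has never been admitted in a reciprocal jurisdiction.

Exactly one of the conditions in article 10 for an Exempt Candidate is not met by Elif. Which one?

article 7 — Reportable Applicant: [the applicant has completed a period of supervised practice? no] AND [the applicant holds a recognised first degree? no] → not satisfied.
article 12 — Essential Graduate: [the applicant has not paid the renewal levy? no] AND [Reportable Applicant (article 7)? no] → not satisfied.
article 13 — Qualifying Applicant: the applicant has not completed the prescribed ethics module? no; the applicant's principal place of practice is within the jurisdiction? yes; the applicant has not completed a period of supervised practice? yes — 2 of 3 hold (need ≥2) → satisfied.
article 11 — Assessable Graduate: not a Qualifying Applicant (article 13)? no; the applicant has passed the Part VI examination? yes; the applicant was previously admitted in a reciprocal jurisdiction? no — 1 of 3 hold (need ≥2) → not satisfied.
article 1 — Tier I Holder: [not an Essential Graduate (article 12)? yes] AND [not an Assessable Graduate (article 11)? yes] → satisfied.
article 5 — Essential Candidate: [the applicant is currently registered with the interim board? no] OR [the applicant holds indemnity cover? yes] → satisfied.
article 2 — Provisional Practitioner: [the applicant has no adverse disciplinary record? yes] AND [the applicant's principal place of practice is within the jurisdiction? yes] → satisfied.
article 9 — Tier II Person: [Essential Candidate (article 5)? yes] OR [not a Provisional Practitioner (article 2)? no] → satisfied.
article 10 — Exempt Candidate: [not a Tier I Holder (article 1)? no] AND [the applicant holds indemnity cover? yes] AND [Tier II Person (article 9)? yes] → not satisfied.

Tier I Holder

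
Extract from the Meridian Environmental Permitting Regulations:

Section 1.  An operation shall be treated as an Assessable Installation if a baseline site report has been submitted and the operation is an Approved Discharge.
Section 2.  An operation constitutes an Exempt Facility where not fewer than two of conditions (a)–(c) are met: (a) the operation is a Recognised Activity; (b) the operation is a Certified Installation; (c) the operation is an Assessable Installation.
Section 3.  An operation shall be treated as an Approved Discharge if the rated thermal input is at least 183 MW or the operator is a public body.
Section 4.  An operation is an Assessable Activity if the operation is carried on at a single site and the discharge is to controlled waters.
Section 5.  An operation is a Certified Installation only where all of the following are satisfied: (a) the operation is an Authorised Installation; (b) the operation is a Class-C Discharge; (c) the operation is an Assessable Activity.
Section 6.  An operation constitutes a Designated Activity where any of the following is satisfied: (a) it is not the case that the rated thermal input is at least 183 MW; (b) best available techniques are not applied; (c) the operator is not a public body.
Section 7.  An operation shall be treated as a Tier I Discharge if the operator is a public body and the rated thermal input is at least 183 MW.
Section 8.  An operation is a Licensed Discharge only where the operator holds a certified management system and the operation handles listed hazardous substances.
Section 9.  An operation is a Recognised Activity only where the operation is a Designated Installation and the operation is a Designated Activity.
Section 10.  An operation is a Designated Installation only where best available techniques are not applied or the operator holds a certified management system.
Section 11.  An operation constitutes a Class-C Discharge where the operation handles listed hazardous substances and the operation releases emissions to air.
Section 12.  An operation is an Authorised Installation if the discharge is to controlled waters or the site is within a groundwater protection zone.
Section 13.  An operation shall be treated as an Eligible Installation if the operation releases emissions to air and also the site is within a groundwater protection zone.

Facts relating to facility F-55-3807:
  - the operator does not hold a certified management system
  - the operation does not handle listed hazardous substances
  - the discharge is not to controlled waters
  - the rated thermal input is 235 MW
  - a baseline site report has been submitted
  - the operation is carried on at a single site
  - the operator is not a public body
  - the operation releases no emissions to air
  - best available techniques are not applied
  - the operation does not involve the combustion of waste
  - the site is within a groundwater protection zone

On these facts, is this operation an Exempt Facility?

section 10 — Designated Installation: [best available techniques are not applied? yes] OR [the operator holds a certified management system? no] → satisfied.
section 6 — Designated Activity: [rated thermal input: 235 MW ≥ 183 MW? yes, so negated condition no] OR [best available techniques are not applied? yes] OR [the operator is not a public body? yes] → satisfied.
section 9 — Recognised Activity: [Designated Installation (section 10)? yes] AND [Designated Activity (section 6)? yes] → satisfied.
section 12 — Authorised Installation: [the discharge is to controlled waters? no] OR [the site is within a groundwater protection zone? yes] → satisfied.
section 11 — Class-C Discharge: [the operation handles listed hazardous substances? no] AND [the operation releases emissions to air? no] → not satisfied.
section 4 — Assessable Activity: [the operation is carried on at a single site? yes] AND [the discharge is to controlled waters? no] → not satisfied.
section 5 — Certified Installation: [Authorised Installation (section 12)? yes] AND [Class-C Discharge (section 11)? no] AND [Assessable Activity (section 4)? no] → not satisfied.
section 3 — Approved Discharge: [rated thermal input: 235 MW ≥ 183 MW? yes] OR [the operator is a public body? no] → satisfied.
section 1 — Assessable Installation: [a baseline site report has been submitted? yes] AND [Approved Discharge (section 3)? yes] → satisfied.
section 2 — Exempt Facility: Recognised Activity (section 9)? yes; Certified Installation (section 5)? no; Assessable Installation (section 1)? yes — 2 of 3 hold (need ≥2) → satisfied.

Yes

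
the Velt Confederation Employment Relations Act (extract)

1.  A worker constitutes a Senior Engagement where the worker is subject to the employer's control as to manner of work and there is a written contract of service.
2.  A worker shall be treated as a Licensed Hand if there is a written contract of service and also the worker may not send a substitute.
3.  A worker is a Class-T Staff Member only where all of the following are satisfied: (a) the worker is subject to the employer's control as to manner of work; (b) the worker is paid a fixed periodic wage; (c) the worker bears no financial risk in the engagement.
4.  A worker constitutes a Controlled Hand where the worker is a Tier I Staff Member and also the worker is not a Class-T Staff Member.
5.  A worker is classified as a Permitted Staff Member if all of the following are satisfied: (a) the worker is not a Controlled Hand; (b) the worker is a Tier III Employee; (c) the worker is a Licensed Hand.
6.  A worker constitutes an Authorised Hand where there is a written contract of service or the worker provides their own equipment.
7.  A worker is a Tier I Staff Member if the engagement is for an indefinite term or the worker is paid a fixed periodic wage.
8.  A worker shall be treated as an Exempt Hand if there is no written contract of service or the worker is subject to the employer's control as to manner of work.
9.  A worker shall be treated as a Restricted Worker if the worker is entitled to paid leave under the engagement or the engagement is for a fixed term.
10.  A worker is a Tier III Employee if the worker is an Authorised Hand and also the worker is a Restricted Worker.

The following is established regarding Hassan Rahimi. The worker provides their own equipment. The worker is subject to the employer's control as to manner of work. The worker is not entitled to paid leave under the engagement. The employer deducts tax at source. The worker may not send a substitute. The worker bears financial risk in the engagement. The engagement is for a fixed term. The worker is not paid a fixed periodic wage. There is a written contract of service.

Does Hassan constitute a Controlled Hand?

No

Under paragraph 7: the engagement is for an indefinite term? no; or the worker is paid a fixed periodic wage? no. So the worker is not a Tier I Staff Member.
Under paragraph 3: the worker is subject to the employer's control as to manner of work? yes; and the worker is paid a fixed periodic wage? no; and the worker bears no financial risk in the engagement? no. So the worker is not a Class-T Staff Member.
Under paragraph 4: Tier I Staff Member (paragraph 7)? no; and not a Class-T Staff Member (paragraph 3)? yes. So the worker is not a Controlled Hand.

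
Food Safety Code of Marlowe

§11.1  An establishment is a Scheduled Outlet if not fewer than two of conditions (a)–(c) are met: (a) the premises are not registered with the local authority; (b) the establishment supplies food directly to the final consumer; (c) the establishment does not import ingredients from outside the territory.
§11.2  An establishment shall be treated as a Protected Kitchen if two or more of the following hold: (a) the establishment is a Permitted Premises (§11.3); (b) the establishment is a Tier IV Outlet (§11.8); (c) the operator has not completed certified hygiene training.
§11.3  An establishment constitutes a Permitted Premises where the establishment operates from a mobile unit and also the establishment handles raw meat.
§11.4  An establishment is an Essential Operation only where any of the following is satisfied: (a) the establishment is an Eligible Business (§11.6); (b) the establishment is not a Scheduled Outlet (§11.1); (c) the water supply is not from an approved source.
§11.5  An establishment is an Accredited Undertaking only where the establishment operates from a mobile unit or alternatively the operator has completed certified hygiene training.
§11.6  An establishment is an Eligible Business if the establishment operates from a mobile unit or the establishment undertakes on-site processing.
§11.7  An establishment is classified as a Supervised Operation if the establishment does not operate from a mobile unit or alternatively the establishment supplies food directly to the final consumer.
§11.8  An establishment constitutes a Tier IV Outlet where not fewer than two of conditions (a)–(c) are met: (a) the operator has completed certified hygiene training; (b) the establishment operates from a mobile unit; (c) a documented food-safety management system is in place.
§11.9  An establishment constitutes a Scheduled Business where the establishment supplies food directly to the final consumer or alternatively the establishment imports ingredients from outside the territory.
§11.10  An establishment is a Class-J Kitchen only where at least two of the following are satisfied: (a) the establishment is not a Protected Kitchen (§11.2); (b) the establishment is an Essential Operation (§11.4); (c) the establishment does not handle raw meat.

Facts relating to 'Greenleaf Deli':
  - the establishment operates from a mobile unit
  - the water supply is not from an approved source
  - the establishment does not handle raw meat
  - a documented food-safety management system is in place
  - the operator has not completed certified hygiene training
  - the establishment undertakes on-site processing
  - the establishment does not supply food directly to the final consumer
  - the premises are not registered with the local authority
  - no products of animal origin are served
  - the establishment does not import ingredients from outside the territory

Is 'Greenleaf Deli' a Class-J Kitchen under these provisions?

§11.3 — Permitted Premises: [the establishment operates from a mobile unit? yes] AND [the establishment handles raw meat? no] → not satisfied.
§11.8 — Tier IV Outlet: the operator has completed certified hygiene training? no; the establishment operates from a mobile unit? yes; a documented food-safety management system is in place? yes — 2 of 3 hold (need ≥2) → satisfied.
§11.2 — Protected Kitchen: Permitted Premises (§11.3)? no; Tier IV Outlet (§11.8)? yes; the operator has not completed certified hygiene training? yes — 2 of 3 hold (need ≥2) → satisfied.
§11.6 — Eligible Business: [the establishment operates from a mobile unit? yes] OR [the establishment undertakes on-site processing? yes] → satisfied.
§11.1 — Scheduled Outlet: the premises are not registered with the local authority? yes; the establishment supplies food directly to the final consumer? no; the establishment does not import ingredients from outside the territory? yes — 2 of 3 hold (need ≥2) → satisfied.
§11.4 — Essential Operation: [Eligible Business (§11.6)? yes] OR [not a Scheduled Outlet (§11.1)? no] OR [the water supply is not from an approved source? yes] → satisfied.
§11.10 — Class-J Kitchen: not a Protected Kitchen (§11.2)? no; Essential Operation (§11.4)? yes; the establishment does not handle raw meat? yes — 2 of 3 hold (need ≥2) → satisfied.

Yes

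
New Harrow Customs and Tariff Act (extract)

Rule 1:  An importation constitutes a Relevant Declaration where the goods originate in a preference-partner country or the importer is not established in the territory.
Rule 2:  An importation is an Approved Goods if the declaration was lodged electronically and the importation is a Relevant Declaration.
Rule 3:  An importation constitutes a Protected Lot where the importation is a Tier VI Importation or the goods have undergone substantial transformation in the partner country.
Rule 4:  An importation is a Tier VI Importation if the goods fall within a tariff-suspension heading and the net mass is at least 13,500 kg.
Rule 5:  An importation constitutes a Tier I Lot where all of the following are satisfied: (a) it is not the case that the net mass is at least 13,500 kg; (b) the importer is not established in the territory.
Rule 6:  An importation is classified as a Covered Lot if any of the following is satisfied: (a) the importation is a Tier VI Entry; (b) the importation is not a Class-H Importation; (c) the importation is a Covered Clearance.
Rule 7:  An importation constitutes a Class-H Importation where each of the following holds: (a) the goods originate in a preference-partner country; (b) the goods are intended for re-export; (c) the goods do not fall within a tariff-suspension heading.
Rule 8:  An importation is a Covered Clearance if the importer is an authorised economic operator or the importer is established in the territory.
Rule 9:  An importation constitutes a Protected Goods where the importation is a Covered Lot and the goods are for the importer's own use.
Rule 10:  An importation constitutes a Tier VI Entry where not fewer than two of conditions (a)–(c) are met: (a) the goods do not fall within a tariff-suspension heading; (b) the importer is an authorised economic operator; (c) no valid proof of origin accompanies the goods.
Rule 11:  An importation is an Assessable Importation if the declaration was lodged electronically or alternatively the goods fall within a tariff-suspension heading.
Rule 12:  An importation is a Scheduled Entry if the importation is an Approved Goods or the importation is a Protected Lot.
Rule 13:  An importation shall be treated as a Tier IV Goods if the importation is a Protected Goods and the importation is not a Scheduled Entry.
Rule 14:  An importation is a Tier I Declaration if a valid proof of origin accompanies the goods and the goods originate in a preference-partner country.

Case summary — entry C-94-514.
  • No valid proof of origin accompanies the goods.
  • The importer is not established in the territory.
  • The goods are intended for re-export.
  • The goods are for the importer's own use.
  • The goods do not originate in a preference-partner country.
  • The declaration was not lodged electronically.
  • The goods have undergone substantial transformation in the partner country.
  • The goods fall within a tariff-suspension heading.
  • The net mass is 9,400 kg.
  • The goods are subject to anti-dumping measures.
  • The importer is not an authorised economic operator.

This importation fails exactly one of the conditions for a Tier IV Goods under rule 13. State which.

Scheduled Entry

rule 10 — Tier VI Entry: the goods do not fall within a tariff-suspension heading? no; the importer is an authorised economic operator? no; no valid proof of origin accompanies the goods? yes — 1 of 3 hold (need ≥2) → not satisfied.
rule 7 — Class-H Importation: [the goods originate in a preference-partner country? no] AND [the goods are intended for re-export? yes] AND [the goods do not fall within a tariff-suspension heading? no] → not satisfied.
rule 8 — Covered Clearance: [the importer is an authorised economic operator? no] OR [the importer is established in the territory? no] → not satisfied.
rule 6 — Covered Lot: [Tier VI Entry (rule 10)? no] OR [not a Class-H Importation (rule 7)? yes] OR [Covered Clearance (rule 8)? no] → satisfied.
rule 9 — Protected Goods: [Covered Lot (rule 6)? yes] AND [the goods are for the importer's own use? yes] → satisfied.
rule 1 — Relevant Declaration: [the goods originate in a preference-partner country? no] OR [the importer is not established in the territory? yes] → satisfied.
rule 2 — Approved Goods: [the declaration was lodged electronically? no] AND [Relevant Declaration (rule 1)? yes] → not satisfied.
rule 4 — Tier VI Importation: [the goods fall within a tariff-suspension heading? yes] AND [net mass: 9,400 kg ≥ 13,500 kg? no] → not satisfied.
rule 3 — Protected Lot: [Tier VI Importation (rule 4)? no] OR [the goods have undergone substantial transformation in the partner country? yes] → satisfied.
rule 12 — Scheduled Entry: [Approved Goods (rule 2)? no] OR [Protected Lot (rule 3)? yes] → satisfied.
rule 13 — Tier IV Goods: [Protected Goods (rule 9)? yes] AND [not a Scheduled Entry (rule 12)? no] → not satisfied.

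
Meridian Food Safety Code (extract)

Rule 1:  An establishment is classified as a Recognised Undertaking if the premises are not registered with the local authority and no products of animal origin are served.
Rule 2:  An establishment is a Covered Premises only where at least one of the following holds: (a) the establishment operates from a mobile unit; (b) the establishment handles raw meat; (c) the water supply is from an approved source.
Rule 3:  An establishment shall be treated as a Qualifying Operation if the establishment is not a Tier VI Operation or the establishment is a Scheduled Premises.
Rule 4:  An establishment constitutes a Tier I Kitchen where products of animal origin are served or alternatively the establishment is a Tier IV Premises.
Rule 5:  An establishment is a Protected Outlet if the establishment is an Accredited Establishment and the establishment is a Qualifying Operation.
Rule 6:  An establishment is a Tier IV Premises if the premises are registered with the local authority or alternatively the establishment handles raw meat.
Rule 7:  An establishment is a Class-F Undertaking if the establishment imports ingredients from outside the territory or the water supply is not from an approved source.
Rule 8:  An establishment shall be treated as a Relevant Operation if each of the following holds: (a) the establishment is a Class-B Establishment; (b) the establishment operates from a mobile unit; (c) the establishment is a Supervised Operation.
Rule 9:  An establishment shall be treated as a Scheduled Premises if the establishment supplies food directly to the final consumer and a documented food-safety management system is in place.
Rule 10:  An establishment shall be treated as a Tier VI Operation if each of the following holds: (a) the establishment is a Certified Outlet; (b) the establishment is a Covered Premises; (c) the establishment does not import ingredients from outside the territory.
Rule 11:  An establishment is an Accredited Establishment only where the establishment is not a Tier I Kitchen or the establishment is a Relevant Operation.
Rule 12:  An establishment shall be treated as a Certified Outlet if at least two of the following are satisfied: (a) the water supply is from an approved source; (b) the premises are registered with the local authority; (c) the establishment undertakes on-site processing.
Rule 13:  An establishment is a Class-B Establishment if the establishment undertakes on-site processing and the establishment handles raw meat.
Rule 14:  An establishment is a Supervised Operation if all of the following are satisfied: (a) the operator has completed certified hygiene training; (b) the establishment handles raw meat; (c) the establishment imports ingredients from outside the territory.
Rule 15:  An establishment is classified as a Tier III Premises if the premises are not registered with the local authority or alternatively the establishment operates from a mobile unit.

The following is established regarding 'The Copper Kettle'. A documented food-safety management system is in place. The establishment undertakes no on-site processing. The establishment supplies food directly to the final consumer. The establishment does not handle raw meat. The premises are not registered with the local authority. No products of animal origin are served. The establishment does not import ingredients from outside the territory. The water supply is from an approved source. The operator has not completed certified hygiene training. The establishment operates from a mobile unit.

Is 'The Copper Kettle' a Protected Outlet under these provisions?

Yes

rule 6 — Tier IV Premises: [the premises are registered with the local authority? no] OR [the establishment handles raw meat? no] → not satisfied.
rule 4 — Tier I Kitchen: [products of animal origin are served? no] OR [Tier IV Premises (rule 6)? no] → not satisfied.
rule 13 — Class-B Establishment: [the establishment undertakes on-site processing? no] AND [the establishment handles raw meat? no] → not satisfied.
rule 14 — Supervised Operation: [the operator has completed certified hygiene training? no] AND [the establishment handles raw meat? no] AND [the establishment imports ingredients from outside the territory? no] → not satisfied.
rule 8 — Relevant Operation: [Class-B Establishment (rule 13)? no] AND [the establishment operates from a mobile unit? yes] AND [Supervised Operation (rule 14)? no] → not satisfied.
rule 11 — Accredited Establishment: [not a Tier I Kitchen (rule 4)? yes] OR [Relevant Operation (rule 8)? no] → satisfied.
rule 12 — Certified Outlet: the water supply is from an approved source? yes; the premises are registered with the local authority? no; the establishment undertakes on-site processing? no — 1 of 3 hold (need ≥2) → not satisfied.
rule 2 — Covered Premises: [the establishment operates from a mobile unit? yes] OR [the establishment handles raw meat? no] OR [the water supply is from an approved source? yes] → satisfied.
rule 10 — Tier VI Operation: [Certified Outlet (rule 12)? no] AND [Covered Premises (rule 2)? yes] AND [the establishment does not import ingredients from outside the territory? yes] → not satisfied.
rule 9 — Scheduled Premises: [the establishment supplies food directly to the final consumer? yes] AND [a documented food-safety management system is in place? yes] → satisfied.
rule 3 — Qualifying Operation: [not a Tier VI Operation (rule 10)? yes] OR [Scheduled Premises (rule 9)? yes] → satisfied.
rule 5 — Protected Outlet: [Accredited Establishment (rule 11)? yes] AND [Qualifying Operation (rule 3)? yes] → satisfied.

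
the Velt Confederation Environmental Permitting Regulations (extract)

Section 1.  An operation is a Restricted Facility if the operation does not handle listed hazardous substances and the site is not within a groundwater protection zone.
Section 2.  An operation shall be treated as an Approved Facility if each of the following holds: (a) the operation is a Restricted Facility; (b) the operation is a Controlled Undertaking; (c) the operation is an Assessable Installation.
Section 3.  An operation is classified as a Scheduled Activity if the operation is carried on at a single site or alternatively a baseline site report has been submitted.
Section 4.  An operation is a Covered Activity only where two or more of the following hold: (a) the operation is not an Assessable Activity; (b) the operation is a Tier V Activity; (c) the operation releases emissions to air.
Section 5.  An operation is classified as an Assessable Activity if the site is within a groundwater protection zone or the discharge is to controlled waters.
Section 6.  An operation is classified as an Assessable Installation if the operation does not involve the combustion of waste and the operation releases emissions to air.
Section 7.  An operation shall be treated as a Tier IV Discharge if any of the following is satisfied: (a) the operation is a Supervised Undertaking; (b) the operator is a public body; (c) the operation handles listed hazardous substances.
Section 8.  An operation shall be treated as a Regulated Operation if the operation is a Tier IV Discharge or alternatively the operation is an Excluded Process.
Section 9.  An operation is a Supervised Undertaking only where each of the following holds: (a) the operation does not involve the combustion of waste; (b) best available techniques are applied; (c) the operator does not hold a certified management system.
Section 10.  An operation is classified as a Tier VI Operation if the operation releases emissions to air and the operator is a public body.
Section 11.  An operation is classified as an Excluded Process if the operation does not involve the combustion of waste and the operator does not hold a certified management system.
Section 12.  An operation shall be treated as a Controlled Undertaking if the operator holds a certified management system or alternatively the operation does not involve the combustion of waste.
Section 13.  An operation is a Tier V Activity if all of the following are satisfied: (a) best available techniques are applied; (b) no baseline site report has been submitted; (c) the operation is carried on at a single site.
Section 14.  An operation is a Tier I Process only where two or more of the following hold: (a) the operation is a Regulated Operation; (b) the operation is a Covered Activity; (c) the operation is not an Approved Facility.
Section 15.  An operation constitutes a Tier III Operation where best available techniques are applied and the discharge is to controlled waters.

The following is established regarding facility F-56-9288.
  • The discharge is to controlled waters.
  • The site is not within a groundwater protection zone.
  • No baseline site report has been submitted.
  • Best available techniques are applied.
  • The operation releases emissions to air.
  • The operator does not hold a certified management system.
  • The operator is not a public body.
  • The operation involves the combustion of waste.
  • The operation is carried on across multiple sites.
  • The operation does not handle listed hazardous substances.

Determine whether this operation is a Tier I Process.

No

section 9 — Supervised Undertaking: [the operation does not involve the combustion of waste? no] AND [best available techniques are applied? yes] AND [the operator does not hold a certified management system? yes] → not satisfied.
section 7 — Tier IV Discharge: [Supervised Undertaking (section 9)? no] OR [the operator is a public body? no] OR [the operation handles listed hazardous substances? no] → not satisfied.
section 11 — Excluded Process: [the operation does not involve the combustion of waste? no] AND [the operator does not hold a certified management system? yes] → not satisfied.
section 8 — Regulated Operation: [Tier IV Discharge (section 7)? no] OR [Excluded Process (section 11)? no] → not satisfied.
section 5 — Assessable Activity: [the site is within a groundwater protection zone? no] OR [the discharge is to controlled waters? yes] → satisfied.
section 13 — Tier V Activity: [best available techniques are applied? yes] AND [no baseline site report has been submitted? yes] AND [the operation is carried on at a single site? no] → not satisfied.
section 4 — Covered Activity: not an Assessable Activity (section 5)? no; Tier V Activity (section 13)? no; the operation releases emissions to air? yes — 1 of 3 hold (need ≥2) → not satisfied.
section 1 — Restricted Facility: [the operation does not handle listed hazardous substances? yes] AND [the site is not within a groundwater protection zone? yes] → satisfied.
section 12 — Controlled Undertaking: [the operator holds a certified management system? no] OR [the operation does not involve the combustion of waste? no] → not satisfied.
section 6 — Assessable Installation: [the operation does not involve the combustion of waste? no] AND [the operation releases emissions to air? yes] → not satisfied.
section 2 — Approved Facility: [Restricted Facility (section 1)? yes] AND [Controlled Undertaking (section 12)? no] AND [Assessable Installation (section 6)? no] → not satisfied.
section 14 — Tier I Process: Regulated Operation (section 8)? no; Covered Activity (section 4)? no; not an Approved Facility (section 2)? yes — 1 of 3 hold (need ≥2) → not satisfied.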